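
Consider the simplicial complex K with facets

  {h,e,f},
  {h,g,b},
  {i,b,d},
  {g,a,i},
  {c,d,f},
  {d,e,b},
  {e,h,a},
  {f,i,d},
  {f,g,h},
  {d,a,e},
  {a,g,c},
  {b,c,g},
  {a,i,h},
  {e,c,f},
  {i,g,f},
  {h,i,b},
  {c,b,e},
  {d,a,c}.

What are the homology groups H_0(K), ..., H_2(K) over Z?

Take the total order a < b < c < d < e < f < g < h < i on the vertex set. Then K (dimension 2) consists of the simplices:

  0-simplices (9): a, b, c, d, e, f, g, h, i
  1-simplices (27): ac, ad, ae, ag, ah, ai, bc, bd, be, bg, bh, bi, cd, ce, cf, cg, de, df, di, ef, eh, fg, fh, fi, gh, gi, hi
  2-simplices (18): acd, acg, ade, aeh, agi, ahi, bce, bcg, bde, bdi, bgh, bhi, cdf, cef, dfi, efh, fgh, fgi

so the chain groups are C_0 ≅ Z^9, C_1 ≅ Z^27, C_2 ≅ Z^18.

∂_1: C_1 → C_0 maps an edge to its endpoints' difference, ∂[p,q] = q − p. For instance
  ∂fi = i − f.
The resulting 9×27 matrix has rank 8, and its Smith normal form has invariant factors (1,1,1,1,1,1,1,1).

The boundary map ∂_2: C_2 → C_1 sends each 2-simplex [p,q,r] to [q,r] − [p,r] + [p,q]. For instance
  ∂fgh = gh − fh + fg,
  ∂bde = de − be + bd.
The 27×18 boundary matrix has rank 18 and Smith normal form diag(1,1,1,1,1,1,1,1,1,1,1,1,1,1,1,1,1,2).

Computing H_k = (kernel of ∂_k) / (image of ∂_{k+1}):

  H_0: rank C_0 − rank ∂_1 = 9 − 8 = 1, and the invariant factors of ∂_1 are all 1, so H_0 = Z.
  H_1: rank ker ∂_1 − rank ∂_2 = (27 − 8) − 18 = 1, and ∂_2 has invariant factor 2 > 1, so H_1 = Z ⊕ Z_2.
  H_2: rank ker ∂_2 − rank ∂_3 = (18 − 18) − 0 = 0, and there is no ∂_3, so H_2 = 0.

H_0 ≅ Z,  H_1 ≅ Z ⊕ Z_2,  H_2 = 0.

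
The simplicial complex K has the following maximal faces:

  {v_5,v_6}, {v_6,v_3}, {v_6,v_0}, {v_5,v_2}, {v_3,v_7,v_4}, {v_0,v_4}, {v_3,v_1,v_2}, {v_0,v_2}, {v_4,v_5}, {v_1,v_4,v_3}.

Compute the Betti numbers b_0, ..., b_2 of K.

b_0 = 1, b_1 = 4, b_2 = 0.

K has 8 vertices, 14 edges, 3 triangles.
rank ∂_0 = 0, rank ∂_1 = 7 ⇒ b_0 = 8 − 0 − 7 = 1; all invariant factors of ∂_1 are 1 so no torsion. So H_0 = Z.
rank ∂_1 = 7, rank ∂_2 = 3 ⇒ b_1 = 14 − 7 − 3 = 4; all invariant factors of ∂_2 are 1 so no torsion. So H_1 = Z^4.
rank ∂_2 = 3, rank ∂_3 = 0 ⇒ b_2 = 3 − 3 − 0 = 0. So H_2 = 0.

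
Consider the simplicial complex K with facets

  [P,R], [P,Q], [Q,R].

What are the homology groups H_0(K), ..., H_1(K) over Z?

Take the total order P < Q < R on the vertex set. Then K (dimension 1) consists of the simplices:

  0-simplices (3): P, Q, R
  1-simplices (3): PQ, PR, QR

so the chain groups are C_0 ≅ Z^3, C_1 ≅ Z^3.

∂_1: C_1 → C_0 sends each edge [p,q] (with p < q) to q − p. For instance
  ∂PQ = Q − P.
The 3×3 boundary matrix has rank 2 and Smith normal form diag(1,1).

Computing H_k = (kernel of ∂_k) / (image of ∂_{k+1}):

  H_0: rank C_0 − rank ∂_1 = 3 − 2 = 1, and the invariant factors of ∂_1 are all 1, so H_0 ≅ Z.
  H_1: rank ker ∂_1 − rank ∂_2 = (3 − 2) − 0 = 1, and there is no ∂_2, so H_1 ≅ Z.

H_0 ≅ Z,  H_1 ≅ Z.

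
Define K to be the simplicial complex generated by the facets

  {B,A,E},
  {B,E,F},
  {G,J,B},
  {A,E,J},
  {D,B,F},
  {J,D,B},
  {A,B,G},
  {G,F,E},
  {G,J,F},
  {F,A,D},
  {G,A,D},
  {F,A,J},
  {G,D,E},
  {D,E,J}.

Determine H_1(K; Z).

H_1 ≅ Z^2.

Order the vertices as A < B < D < E < F < G < J. Listing each simplex with vertices in this order, K has dimension 2 with simplices:

  0-simplices (7): A, B, D, E, F, G, J
  1-simplices (21): AB, AD, AE, AF, AG, AJ, BD, BE, BF, BG, BJ, DE, DF, DG, DJ, EF, EG, EJ, FG, FJ, GJ
  2-simplices (14): ABE, ABG, ADF, ADG, AEJ, AFJ, BDF, BDJ, BEF, BGJ, DEG, DEJ, EFG, FGJ

so the chain groups are C_0 ≅ Z^7, C_1 ≅ Z^21, C_2 ≅ Z^14.

∂_1: C_1 → C_0 sends each edge [p,q] (with p < q) to q − p. For instance
  ∂AB = B − A.
As a 7×21 matrix over Z this has rank 6, with invariant factors (1,1,1,1,1,1).

∂_2: C_2 → C_1 maps a triangle to the signed sum of its edges. For instance
  ∂DEJ = EJ − DJ + DE,
  ∂FGJ = GJ − FJ + FG.
This gives a 21×14 integer matrix of rank 13; reducing to Smith normal form yields diagonal entries (1,1,1,1,1,1,1,1,1,1,1,1,1).

Now H_k = ker ∂_k / im ∂_{k+1}, so:

  H_1: rank ker ∂_1 − rank ∂_2 = (21 − 6) − 13 = 2, and the invariant factors of ∂_2 are all 1, so H_1 ≅ Z^2.

(K is a triangulation of the torus T^2.)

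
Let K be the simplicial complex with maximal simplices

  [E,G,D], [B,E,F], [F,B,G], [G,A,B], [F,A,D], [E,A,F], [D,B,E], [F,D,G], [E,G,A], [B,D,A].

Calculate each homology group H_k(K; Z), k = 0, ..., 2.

Order the vertices as A < B < D < E < F < G. Listing each simplex with vertices in this order, K has dimension 2 with simplices:

  0-simplices (6): A, B, D, E, F, G
  1-simplices (15): AB, AD, AE, AF, AG, BD, BE, BF, BG, DE, DF, DG, EF, EG, FG
  2-simplices (10): ABD, ABG, ADF, AEF, AEG, BDE, BEF, BFG, DEG, DFG

so the chain groups are C_0 ≅ Z^6, C_1 ≅ Z^15, C_2 ≅ Z^10.

Boundary ∂_1: C_1 → C_0 is given by ∂[p,q] = [q] − [p]. For instance
  ∂AF = F − A.
The 6×15 boundary matrix has rank 5 and Smith normal form diag(1,1,1,1,1).

The boundary map ∂_2: C_2 → C_1 sends each 2-simplex [p,q,r] to [q,r] − [p,r] + [p,q]. For instance
  ∂BEF = EF − BF + BE,
  ∂BFG = FG − BG + BF.
This gives a 15×10 integer matrix of rank 10; reducing to Smith normal form yields diagonal entries (1,1,1,1,1,1,1,1,1,2).

From H_k ≅ ker(∂_k) / im(∂_{k+1}) we obtain:

  H_0: rank C_0 − rank ∂_1 = 6 − 5 = 1, and the invariant factors of ∂_1 are all 1, so H_0 = Z.
  H_1: rank ker ∂_1 − rank ∂_2 = (15 − 5) − 10 = 0, and ∂_2 has invariant factor 2 > 1, so H_1 = Z_2.
  H_2: rank ker ∂_2 − rank ∂_3 = (10 − 10) − 0 = 0, and there is no ∂_3, so H_2 = 0.

As a check, the Euler characteristic is 6 − 15 + 10 = 1, which agrees with 1 − 0 + 0 = 1.

H_0 ≅ Z,  H_1 ≅ Z_2,  H_2 = 0.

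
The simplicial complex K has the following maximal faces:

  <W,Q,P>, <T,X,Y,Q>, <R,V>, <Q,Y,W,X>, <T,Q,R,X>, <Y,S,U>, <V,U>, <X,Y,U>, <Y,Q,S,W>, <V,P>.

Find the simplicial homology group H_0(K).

K has 10 vertices, 23 edges, 16 triangles, 4 3-simplices.
rank ∂_0 = 0, rank ∂_1 = 9 ⇒ b_0 = 10 − 0 − 9 = 1; all invariant factors of ∂_1 are 1 so no torsion. So H_0 ≅ Z.

H_0 = Z.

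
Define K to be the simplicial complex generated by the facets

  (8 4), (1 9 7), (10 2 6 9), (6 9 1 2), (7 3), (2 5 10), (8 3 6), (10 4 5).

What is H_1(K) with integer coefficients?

H_1 ≅ Z^2.

We work with the vertex ordering 1 < 2 < 3 < 4 < 5 < 6 < 7 < 8 < 9 < 10. The simplices of K, each written with vertices in increasing order, are:

  0-simplices (10): [1], [2], [3], [4], [5], [6], [7], [8], [9], [10]
  1-simplices (20): [1,2], [1,6], [1,7], [1,9], [2,5], [2,6], [2,9], [2,10], [3,6], [3,7], [3,8], [4,5], [4,8], [4,10], [5,10], [6,8], [6,9], [6,10], [7,9], [9,10]
  2-simplices (11): [1,2,6], [1,2,9], [1,6,9], [1,7,9], [2,5,10], [2,6,9], [2,6,10], [2,9,10], [3,6,8], [4,5,10], [6,9,10]
  3-simplices (2): [1,2,6,9], [2,6,9,10]

giving chain groups C_0 ≅ Z^10, C_1 ≅ Z^20, C_2 ≅ Z^11, C_3 ≅ Z^2.

The boundary map ∂_1: C_1 → C_0 maps an edge to its endpoints' difference, ∂[p,q] = q − p. For instance
  ∂[3,6] = [6] − [3].
The resulting 10×20 matrix has rank 9, and its Smith normal form has invariant factors (1,1,1,1,1,1,1,1,1).

∂_2: C_2 → C_1 sends each 2-simplex [p,q,r] to [q,r] − [p,r] + [p,q]. For instance
  ∂[2,9,10] = [9,10] − [2,10] + [2,9],
  ∂[1,2,6] = [2,6] − [1,6] + [1,2].
As a 20×11 matrix over Z this has rank 9, with invariant factors (1,1,1,1,1,1,1,1,1).

Boundary ∂_3: C_3 → C_2 sends each 3-simplex σ to the alternating sum Σ_i (−1)^i (σ with its i-th vertex removed). For instance
  ∂[2,6,9,10] = [6,9,10] − [2,9,10] + [2,6,10] − [2,6,9],
  ∂[1,2,6,9] = [2,6,9] − [1,6,9] + [1,2,9] − [1,2,6].
The 11×2 boundary matrix has rank 2 and Smith normal form diag(1,1).

Reading off H_k = ker ∂_k / im ∂_{k+1}:

  H_1: rank ker ∂_1 − rank ∂_2 = (20 − 9) − 9 = 2, and the invariant factors of ∂_2 are all 1, so H_1 ≅ Z^2.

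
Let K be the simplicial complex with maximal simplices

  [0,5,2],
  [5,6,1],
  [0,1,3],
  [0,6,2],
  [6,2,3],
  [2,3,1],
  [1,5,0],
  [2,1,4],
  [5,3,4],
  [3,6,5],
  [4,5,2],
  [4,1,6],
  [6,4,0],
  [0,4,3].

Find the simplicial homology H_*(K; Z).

H_0 ≅ Z,  H_1 ≅ Z^2,  H_2 ≅ Z.

K has 7 vertices, 21 edges, 14 triangles.
rank ∂_0 = 0, rank ∂_1 = 6 ⇒ b_0 = 7 − 0 − 6 = 1; all invariant factors of ∂_1 are 1 so no torsion. So H_0 ≅ Z.
rank ∂_1 = 6, rank ∂_2 = 13 ⇒ b_1 = 21 − 6 − 13 = 2; all invariant factors of ∂_2 are 1 so no torsion. So H_1 ≅ Z^2.
rank ∂_2 = 13, rank ∂_3 = 0 ⇒ b_2 = 14 − 13 − 0 = 1. So H_2 ≅ Z.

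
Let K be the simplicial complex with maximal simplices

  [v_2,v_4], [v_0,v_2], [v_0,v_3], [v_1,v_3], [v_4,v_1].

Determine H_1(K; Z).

Take the total order v_0 < v_1 < v_2 < v_3 < v_4 on the vertex set. Then K (dimension 1) consists of the simplices:

  0-simplices (5): [v_0], [v_1], [v_2], [v_3], [v_4]
  1-simplices (5): [v_0,v_2], [v_0,v_3], [v_1,v_3], [v_1,v_4], [v_2,v_4]

so the chain groups are C_0 ≅ Z^5, C_1 ≅ Z^5.

∂_1: C_1 → C_0 sends each edge [p,q] (with p < q) to q − p. For instance
  ∂[v_0,v_3] = [v_3] − [v_0].
As a 5×5 matrix over Z this has rank 4, with invariant factors (1,1,1,1).

Reading off H_k = ker ∂_k / im ∂_{k+1}:

  H_1: rank ker ∂_1 − rank ∂_2 = (5 − 4) − 0 = 1, and there is no ∂_2, so H_1 = Z.

(K is a triangulation of the circle S^1.)

H_1 ≅ Z.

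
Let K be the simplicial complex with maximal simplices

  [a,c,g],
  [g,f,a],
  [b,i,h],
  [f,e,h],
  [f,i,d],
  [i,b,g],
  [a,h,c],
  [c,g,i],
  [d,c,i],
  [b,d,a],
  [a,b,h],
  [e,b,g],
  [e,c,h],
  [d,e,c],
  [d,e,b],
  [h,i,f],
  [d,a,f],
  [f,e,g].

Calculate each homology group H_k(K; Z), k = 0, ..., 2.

H_0 ≅ Z,  H_1 ≅ Z^2,  H_2 ≅ Z.

K has 9 vertices, 27 edges, 18 triangles.
rank ∂_0 = 0, rank ∂_1 = 8 ⇒ b_0 = 9 − 0 − 8 = 1; all invariant factors of ∂_1 are 1 so no torsion. So H_0 ≅ Z.
rank ∂_1 = 8, rank ∂_2 = 17 ⇒ b_1 = 27 − 8 − 17 = 2; all invariant factors of ∂_2 are 1 so no torsion. So H_1 ≅ Z^2.
rank ∂_2 = 17, rank ∂_3 = 0 ⇒ b_2 = 18 − 17 − 0 = 1. So H_2 ≅ Z.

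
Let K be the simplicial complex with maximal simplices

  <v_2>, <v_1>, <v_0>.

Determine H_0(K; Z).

H_0 ≅ Z^3.

We work with the vertex ordering v_0 < v_1 < v_2. The simplices of K, each written with vertices in increasing order, are:

  0-simplices (3): [v_0], [v_1], [v_2]

giving chain groups C_0 ≅ Z^3.

Now H_k = ker ∂_k / im ∂_{k+1}, so:

  H_0: rank C_0 − rank ∂_1 = 3 − 0 = 3, and there is no ∂_1, so H_0 = Z^3.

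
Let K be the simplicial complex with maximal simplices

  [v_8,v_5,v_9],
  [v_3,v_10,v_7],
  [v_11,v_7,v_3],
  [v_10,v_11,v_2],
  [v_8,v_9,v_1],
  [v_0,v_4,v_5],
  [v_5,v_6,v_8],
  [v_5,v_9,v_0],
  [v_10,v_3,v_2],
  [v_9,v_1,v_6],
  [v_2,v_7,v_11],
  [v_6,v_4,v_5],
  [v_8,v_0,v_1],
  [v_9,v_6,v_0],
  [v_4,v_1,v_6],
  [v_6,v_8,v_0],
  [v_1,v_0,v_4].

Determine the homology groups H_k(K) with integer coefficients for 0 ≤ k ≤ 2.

Order the vertices as v_0 < v_1 < v_2 < v_3 < v_4 < v_5 < v_6 < v_7 < v_8 < v_9 < v_10 < v_11. Listing each simplex with vertices in this order, K has dimension 2 with simplices:

  0-simplices (12): [v_0], [v_1], [v_2], [v_3], [v_4], [v_5], [v_6], [v_7], [v_8], [v_9], [v_10], [v_11]
  1-simplices (28): (28 of them)
  2-simplices (17): (17 of them)

so the chain groups are C_0 ≅ Z^12, C_1 ≅ Z^28, C_2 ≅ Z^17.

The boundary map ∂_1: C_1 → C_0 is given by ∂[p,q] = [q] − [p]. For instance
  ∂[v_7,v_10] = [v_10] − [v_7].
As a 12×28 matrix over Z this has rank 10, with invariant factors (1,1,1,1,1,1,1,1,1,1).

The boundary map ∂_2: C_2 → C_1 sends each 2-simplex [p,q,r] to [q,r] − [p,r] + [p,q]. For instance
  ∂[v_2,v_7,v_11] = [v_7,v_11] − [v_2,v_11] + [v_2,v_7],
  ∂[v_0,v_4,v_5] = [v_4,v_5] − [v_0,v_5] + [v_0,v_4].
This gives a 28×17 integer matrix of rank 17; reducing to Smith normal form yields diagonal entries (1,1,1,1,1,1,1,1,1,1,1,1,1,1,1,1,2).

Computing H_k = (kernel of ∂_k) / (image of ∂_{k+1}):

  H_0: rank C_0 − rank ∂_1 = 12 − 10 = 2, and the invariant factors of ∂_1 are all 1, so H_0 ≅ Z^2.
  H_1: rank ker ∂_1 − rank ∂_2 = (28 − 10) − 17 = 1, and ∂_2 has invariant factor 2 > 1, so H_1 ≅ Z ⊕ Z_2.
  H_2: rank ker ∂_2 − rank ∂_3 = (17 − 17) − 0 = 0, and there is no ∂_3, so H_2 ≅ 0.

H_0 = Z^2,  H_1 = Z ⊕ Z_2,  H_2 = 0.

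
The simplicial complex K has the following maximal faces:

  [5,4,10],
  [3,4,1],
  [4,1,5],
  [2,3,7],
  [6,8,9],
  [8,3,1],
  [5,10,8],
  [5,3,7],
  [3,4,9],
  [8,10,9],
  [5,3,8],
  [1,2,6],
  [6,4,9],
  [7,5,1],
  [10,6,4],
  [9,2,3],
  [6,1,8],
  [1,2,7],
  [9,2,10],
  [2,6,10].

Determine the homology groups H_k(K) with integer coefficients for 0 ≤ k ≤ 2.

Order the vertices as 1 < 2 < 3 < 4 < 5 < 6 < 7 < 8 < 9 < 10. Listing each simplex with vertices in this order, K has dimension 2 with simplices:

  0-simplices (10): [1], [2], [3], [4], [5], [6], [7], [8], [9], [10]
  1-simplices (30): (30 of them)
  2-simplices (20): (20 of them)

giving chain groups C_0 ≅ Z^10, C_1 ≅ Z^30, C_2 ≅ Z^20.

The boundary map ∂_1: C_1 → C_0 maps an edge to its endpoints' difference, ∂[p,q] = q − p.
The 10×30 boundary matrix has rank 9 and Smith normal form diag(1,1,1,1,1,1,1,1,1).

∂_2: C_2 → C_1 sends each 2-simplex [p,q,r] to [q,r] − [p,r] + [p,q]. For instance
  ∂[3,5,7] = [5,7] − [3,7] + [3,5],
  ∂[2,9,10] = [9,10] − [2,10] + [2,9].
The 30×20 boundary matrix has rank 20 and Smith normal form diag(1,1,1,1,1,1,1,1,1,1,1,1,1,1,1,1,1,1,1,2).

Now H_k = ker ∂_k / im ∂_{k+1}, so:

  H_0: rank C_0 − rank ∂_1 = 10 − 9 = 1, and the invariant factors of ∂_1 are all 1, so H_0 = Z.
  H_1: rank ker ∂_1 − rank ∂_2 = (30 − 9) − 20 = 1, and ∂_2 has invariant factor 2 > 1, so H_1 = Z ⊕ Z/2.
  H_2: rank ker ∂_2 − rank ∂_3 = (20 − 20) − 0 = 0, and there is no ∂_3, so H_2 = 0.

As a check, the Euler characteristic is 10 − 30 + 20 = 0, which agrees with 1 − 1 + 0 = 0.

H_0 ≅ Z,  H_1 ≅ Z ⊕ Z/2,  H_2 = 0.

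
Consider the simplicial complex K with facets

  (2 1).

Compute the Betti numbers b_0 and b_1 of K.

We work with the vertex ordering 1 < 2. The simplices of K, each written with vertices in increasing order, are:

  0-simplices (2): [1], [2]
  1-simplices (1): [1,2]

giving chain groups C_0 ≅ Z^2, C_1 ≅ Z^1.

Boundary ∂_1: C_1 → C_0 sends each edge [p,q] (with p < q) to q − p. For instance
  ∂[1,2] = [2] − [1].
The 2×1 boundary matrix has rank 1 and Smith normal form diag(1).

Now H_k = ker ∂_k / im ∂_{k+1}, so:

  H_0: rank C_0 − rank ∂_1 = 2 − 1 = 1, and the invariant factors of ∂_1 are all 1, so H_0 ≅ Z.
  H_1: rank ker ∂_1 − rank ∂_2 = (1 − 1) − 0 = 0, and there is no ∂_2, so H_1 ≅ 0.

As a check, the Euler characteristic is 2 − 1 = 1, which agrees with 1 − 0 = 1.
(K is a triangulation of the 1-simplex.)

Hence the Betti numbers are b_0 = 1, b_1 = 0.

b_0 = 1, b_1 = 0.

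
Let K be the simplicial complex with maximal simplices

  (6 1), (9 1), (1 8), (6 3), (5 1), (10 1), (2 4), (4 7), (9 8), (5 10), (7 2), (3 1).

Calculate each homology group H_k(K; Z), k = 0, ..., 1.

Order the vertices as 1 < 2 < 3 < 4 < 5 < 6 < 7 < 8 < 9 < 10. Listing each simplex with vertices in this order, K has dimension 1 with simplices:

  0-simplices (10): [1], [2], [3], [4], [5], [6], [7], [8], [9], [10]
  1-simplices (12): [1,3], [1,5], [1,6], [1,8], [1,9], [1,10], [2,4], [2,7], [3,6], [4,7], [5,10], [8,9]

Hence C_0 ≅ Z^10, C_1 ≅ Z^12.

The boundary map ∂_1: C_1 → C_0 maps an edge to its endpoints' difference, ∂[p,q] = q − p.
As a 10×12 matrix over Z this has rank 8, with invariant factors (1,1,1,1,1,1,1,1).

Reading off H_k = ker ∂_k / im ∂_{k+1}:

  H_0: rank C_0 − rank ∂_1 = 10 − 8 = 2, and the invariant factors of ∂_1 are all 1, so H_0 = Z^2.
  H_1: rank ker ∂_1 − rank ∂_2 = (12 − 8) − 0 = 4, and there is no ∂_2, so H_1 = Z^4.

As a check, the Euler characteristic is 10 − 12 = -2, which agrees with 2 − 4 = -2.

H_0 ≅ Z^2,  H_1 ≅ Z^4.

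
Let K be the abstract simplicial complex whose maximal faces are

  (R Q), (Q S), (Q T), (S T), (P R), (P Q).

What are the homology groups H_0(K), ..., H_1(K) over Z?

Fix the vertex order P < Q < R < S < T and write every simplex with vertices in increasing order. Then dim K = 1 and the simplices of K are:

  0-simplices (5): P, Q, R, S, T
  1-simplices (6): PQ, PR, QR, QS, QT, ST

giving chain groups C_0 ≅ Z^5, C_1 ≅ Z^6.

The boundary map ∂_1: C_1 → C_0 is given by ∂[p,q] = [q] − [p]. For instance
  ∂ST = T − S.
This gives a 5×6 integer matrix of rank 4; reducing to Smith normal form yields diagonal entries (1,1,1,1).

Now H_k = ker ∂_k / im ∂_{k+1}, so:

  H_0: rank C_0 − rank ∂_1 = 5 − 4 = 1, and the invariant factors of ∂_1 are all 1, so H_0 ≅ Z.
  H_1: rank ker ∂_1 − rank ∂_2 = (6 − 4) − 0 = 2, and there is no ∂_2, so H_1 ≅ Z^2.

As a check, the Euler characteristic is 5 − 6 = -1, which agrees with 1 − 2 = -1.
(K is a triangulation of a wedge of 2 circles.)

H_0 = Z,  H_1 = Z^2.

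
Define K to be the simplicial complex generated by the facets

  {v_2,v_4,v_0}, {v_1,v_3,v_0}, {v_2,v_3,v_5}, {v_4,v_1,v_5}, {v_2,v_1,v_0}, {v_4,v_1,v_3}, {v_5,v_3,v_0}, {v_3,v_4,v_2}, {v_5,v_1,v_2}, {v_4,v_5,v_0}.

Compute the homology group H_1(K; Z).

Order the vertices as v_0 < v_1 < v_2 < v_3 < v_4 < v_5. Listing each simplex with vertices in this order, K has dimension 2 with simplices:

  0-simplices (6): [v_0], [v_1], [v_2], [v_3], [v_4], [v_5]
  1-simplices (15): (15 of them)
  2-simplices (10): [v_0,v_1,v_2], [v_0,v_1,v_3], [v_0,v_2,v_4], [v_0,v_3,v_5], [v_0,v_4,v_5], [v_1,v_2,v_5], [v_1,v_3,v_4], [v_1,v_4,v_5], [v_2,v_3,v_4], [v_2,v_3,v_5]

so the chain groups are C_0 ≅ Z^6, C_1 ≅ Z^15, C_2 ≅ Z^10.

The boundary map ∂_1: C_1 → C_0 maps an edge to its endpoints' difference, ∂[p,q] = q − p. For instance
  ∂[v_4,v_5] = [v_5] − [v_4].
The resulting 6×15 matrix has rank 5, and its Smith normal form has invariant factors (1,1,1,1,1).

The boundary map ∂_2: C_2 → C_1 acts by ∂[p,q,r] = [q,r] − [p,r] + [p,q]. For instance
  ∂[v_1,v_4,v_5] = [v_4,v_5] − [v_1,v_5] + [v_1,v_4],
  ∂[v_2,v_3,v_5] = [v_3,v_5] − [v_2,v_5] + [v_2,v_3].
The resulting 15×10 matrix has rank 10, and its Smith normal form has invariant factors (1,1,1,1,1,1,1,1,1,2).

Computing H_k = (kernel of ∂_k) / (image of ∂_{k+1}):

  H_1: rank ker ∂_1 − rank ∂_2 = (15 − 5) − 10 = 0, and ∂_2 has invariant factor 2 > 1, so H_1 ≅ Z/2.

H_1 = Z/2.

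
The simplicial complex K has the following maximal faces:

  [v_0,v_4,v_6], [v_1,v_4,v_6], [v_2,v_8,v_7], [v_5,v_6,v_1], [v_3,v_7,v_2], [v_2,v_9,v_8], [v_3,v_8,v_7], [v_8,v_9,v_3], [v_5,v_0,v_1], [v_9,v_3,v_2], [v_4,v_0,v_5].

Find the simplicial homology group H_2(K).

H_2 ≅ Z.

We work with the vertex ordering v_0 < v_1 < v_2 < v_3 < v_4 < v_5 < v_6 < v_7 < v_8 < v_9. The simplices of K, each written with vertices in increasing order, are:

  0-simplices (10): [v_0], [v_1], [v_2], [v_3], [v_4], [v_5], [v_6], [v_7], [v_8], [v_9]
  1-simplices (19): (19 of them)
  2-simplices (11): (11 of them)

so the chain groups are C_0 ≅ Z^10, C_1 ≅ Z^19, C_2 ≅ Z^11.

The boundary map ∂_1: C_1 → C_0 is given by ∂[p,q] = [q] − [p]. For instance
  ∂[v_0,v_4] = [v_4] − [v_0].
The 10×19 boundary matrix has rank 8 and Smith normal form diag(1,1,1,1,1,1,1,1).

Boundary ∂_2: C_2 → C_1 sends each 2-simplex [p,q,r] to [q,r] − [p,r] + [p,q]. For instance
  ∂[v_1,v_5,v_6] = [v_5,v_6] − [v_1,v_6] + [v_1,v_5],
  ∂[v_2,v_8,v_9] = [v_8,v_9] − [v_2,v_9] + [v_2,v_8].
The 19×11 boundary matrix has rank 10 and Smith normal form diag(1,1,1,1,1,1,1,1,1,1).

Now H_k = ker ∂_k / im ∂_{k+1}, so:

  H_2: rank ker ∂_2 − rank ∂_3 = (11 − 10) − 0 = 1, and there is no ∂_3, so H_2 ≅ Z.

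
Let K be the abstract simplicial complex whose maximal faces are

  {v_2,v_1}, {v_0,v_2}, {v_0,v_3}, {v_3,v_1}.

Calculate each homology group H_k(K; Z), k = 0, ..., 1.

H_0 = Z,  H_1 = Z.

We work with the vertex ordering v_0 < v_1 < v_2 < v_3. The simplices of K, each written with vertices in increasing order, are:

  0-simplices (4): [v_0], [v_1], [v_2], [v_3]
  1-simplices (4): [v_0,v_2], [v_0,v_3], [v_1,v_2], [v_1,v_3]

Hence C_0 ≅ Z^4, C_1 ≅ Z^4.

The boundary map ∂_1: C_1 → C_0 maps an edge to its endpoints' difference, ∂[p,q] = q − p.
As a 4×4 matrix over Z this has rank 3, with invariant factors (1,1,1).

Reading off H_k = ker ∂_k / im ∂_{k+1}:

  H_0: rank C_0 − rank ∂_1 = 4 − 3 = 1, and the invariant factors of ∂_1 are all 1, so H_0 ≅ Z.
  H_1: rank ker ∂_1 − rank ∂_2 = (4 − 3) − 0 = 1, and there is no ∂_2, so H_1 ≅ Z.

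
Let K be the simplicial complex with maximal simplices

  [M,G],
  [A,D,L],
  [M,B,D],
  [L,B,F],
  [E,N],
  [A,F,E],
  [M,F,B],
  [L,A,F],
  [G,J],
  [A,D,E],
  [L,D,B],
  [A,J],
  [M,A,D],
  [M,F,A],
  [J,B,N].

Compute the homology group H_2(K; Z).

Fix the vertex order A < B < D < E < F < G < J < L < M < N and write every simplex with vertices in increasing order. Then dim K = 2 and the simplices of K are:

  0-simplices (10): A, B, D, E, F, G, J, L, M, N
  1-simplices (22): AD, AE, AF, AJ, AL, AM, BD, BF, BJ, BL, BM, BN, DE, DL, DM, EF, EN, FL, FM, GJ, GM, JN
  2-simplices (11): ADE, ADL, ADM, AEF, AFL, AFM, BDL, BDM, BFL, BFM, BJN

Hence C_0 ≅ Z^10, C_1 ≅ Z^22, C_2 ≅ Z^11.

∂_1: C_1 → C_0 is given by ∂[p,q] = [q] − [p].
As a 10×22 matrix over Z this has rank 9, with invariant factors (1,1,1,1,1,1,1,1,1).

Boundary ∂_2: C_2 → C_1 maps a triangle to the signed sum of its edges. For instance
  ∂BFM = FM − BM + BF,
  ∂AEF = EF − AF + AE.
The resulting 22×11 matrix has rank 10, and its Smith normal form has invariant factors (1,1,1,1,1,1,1,1,1,1).

From H_k ≅ ker(∂_k) / im(∂_{k+1}) we obtain:

  H_2: rank ker ∂_2 − rank ∂_3 = (11 − 10) − 0 = 1, and there is no ∂_3, so H_2 = Z.

H_2 = Z.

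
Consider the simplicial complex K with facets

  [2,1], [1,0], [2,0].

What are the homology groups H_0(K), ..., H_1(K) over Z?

We work with the vertex ordering 0 < 1 < 2. The simplices of K, each written with vertices in increasing order, are:

  0-simplices (3): [0], [1], [2]
  1-simplices (3): [0,1], [0,2], [1,2]

giving chain groups C_0 ≅ Z^3, C_1 ≅ Z^3.

∂_1: C_1 → C_0 maps an edge to its endpoints' difference, ∂[p,q] = q − p. For instance
  ∂[0,1] = [1] − [0].
The resulting 3×3 matrix has rank 2, and its Smith normal form has invariant factors (1,1).

Reading off H_k = ker ∂_k / im ∂_{k+1}:

  H_0: rank C_0 − rank ∂_1 = 3 − 2 = 1, and the invariant factors of ∂_1 are all 1, so H_0 = Z.
  H_1: rank ker ∂_1 − rank ∂_2 = (3 − 2) − 0 = 1, and there is no ∂_2, so H_1 = Z.

H_0 = Z,  H_1 = Z.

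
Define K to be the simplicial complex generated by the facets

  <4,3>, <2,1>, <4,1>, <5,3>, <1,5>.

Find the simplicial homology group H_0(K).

K has 5 vertices, 5 edges.
rank ∂_0 = 0, rank ∂_1 = 4 ⇒ b_0 = 5 − 0 − 4 = 1; all invariant factors of ∂_1 are 1 so no torsion. So H_0 ≅ Z.

H_0 ≅ Z.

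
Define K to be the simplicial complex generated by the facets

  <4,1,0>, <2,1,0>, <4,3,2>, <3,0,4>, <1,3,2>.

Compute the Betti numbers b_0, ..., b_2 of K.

b_0 = 1, b_1 = 1, b_2 = 0.

Take the total order 0 < 1 < 2 < 3 < 4 on the vertex set. Then K (dimension 2) consists of the simplices:

  0-simplices (5): [0], [1], [2], [3], [4]
  1-simplices (10): [0,1], [0,2], [0,3], [0,4], [1,2], [1,3], [1,4], [2,3], [2,4], [3,4]
  2-simplices (5): [0,1,2], [0,1,4], [0,3,4], [1,2,3], [2,3,4]

so the chain groups are C_0 ≅ Z^5, C_1 ≅ Z^10, C_2 ≅ Z^5.

The boundary map ∂_1: C_1 → C_0 is given by ∂[p,q] = [q] − [p]. For instance
  ∂[0,4] = [4] − [0].
The resulting 5×10 matrix has rank 4, and its Smith normal form has invariant factors (1,1,1,1).

Boundary ∂_2: C_2 → C_1 maps a triangle to the signed sum of its edges. For instance
  ∂[0,1,4] = [1,4] − [0,4] + [0,1],
  ∂[0,1,2] = [1,2] − [0,2] + [0,1].
The 10×5 boundary matrix has rank 5 and Smith normal form diag(1,1,1,1,1).

Now H_k = ker ∂_k / im ∂_{k+1}, so:

  H_0: rank C_0 − rank ∂_1 = 5 − 4 = 1, and the invariant factors of ∂_1 are all 1, so H_0 = Z.
  H_1: rank ker ∂_1 − rank ∂_2 = (10 − 4) − 5 = 1, and the invariant factors of ∂_2 are all 1, so H_1 = Z.
  H_2: rank ker ∂_2 − rank ∂_3 = (5 − 5) − 0 = 0, and there is no ∂_3, so H_2 = 0.

As a check, the Euler characteristic is 5 − 10 + 5 = 0, which agrees with 1 − 1 + 0 = 0.
(K is a triangulation of the Möbius band.)

Hence the Betti numbers are b_0 = 1, b_1 = 1, b_2 = 0.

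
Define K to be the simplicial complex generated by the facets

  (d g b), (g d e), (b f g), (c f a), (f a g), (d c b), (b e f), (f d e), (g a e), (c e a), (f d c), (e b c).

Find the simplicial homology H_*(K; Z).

H_0 = Z,  H_1 = Z/2,  H_2 = 0.

Fix the vertex order a < b < c < d < e < f < g and write every simplex with vertices in increasing order. Then dim K = 2 and the simplices of K are:

  0-simplices (7): a, b, c, d, e, f, g
  1-simplices (18): ac, ae, af, ag, bc, bd, be, bf, bg, cd, ce, cf, de, df, dg, ef, eg, fg
  2-simplices (12): ace, acf, aeg, afg, bcd, bce, bdg, bef, bfg, cdf, def, deg

giving chain groups C_0 ≅ Z^7, C_1 ≅ Z^18, C_2 ≅ Z^12.

The boundary map ∂_1: C_1 → C_0 maps an edge to its endpoints' difference, ∂[p,q] = q − p. For instance
  ∂ce = e − c.
As a 7×18 matrix over Z this has rank 6, with invariant factors (1,1,1,1,1,1).

The boundary map ∂_2: C_2 → C_1 acts by ∂[p,q,r] = [q,r] − [p,r] + [p,q]. For instance
  ∂def = ef − df + de,
  ∂bce = ce − be + bc.
As a 18×12 matrix over Z this has rank 12, with invariant factors (1,1,1,1,1,1,1,1,1,1,1,2).

Now H_k = ker ∂_k / im ∂_{k+1}, so:

  H_0: rank C_0 − rank ∂_1 = 7 − 6 = 1, and the invariant factors of ∂_1 are all 1, so H_0 = Z.
  H_1: rank ker ∂_1 − rank ∂_2 = (18 − 6) − 12 = 0, and ∂_2 has invariant factor 2 > 1, so H_1 = Z/2.
  H_2: rank ker ∂_2 − rank ∂_3 = (12 − 12) − 0 = 0, and there is no ∂_3, so H_2 = 0.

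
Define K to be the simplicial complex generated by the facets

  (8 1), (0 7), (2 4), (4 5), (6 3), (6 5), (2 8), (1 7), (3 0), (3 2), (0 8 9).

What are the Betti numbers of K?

Take the total order 0 < 1 < 2 < 3 < 4 < 5 < 6 < 7 < 8 < 9 on the vertex set. Then K (dimension 2) consists of the simplices:

  0-simplices (10): [0], [1], [2], [3], [4], [5], [6], [7], [8], [9]
  1-simplices (13): [0,3], [0,7], [0,8], [0,9], [1,7], [1,8], [2,3], [2,4], [2,8], [3,6], [4,5], [5,6], [8,9]
  2-simplices (1): [0,8,9]

Hence C_0 ≅ Z^10, C_1 ≅ Z^13, C_2 ≅ Z^1.

Boundary ∂_1: C_1 → C_0 maps an edge to its endpoints' difference, ∂[p,q] = q − p. For instance
  ∂[3,6] = [6] − [3].
The 10×13 boundary matrix has rank 9 and Smith normal form diag(1,1,1,1,1,1,1,1,1).

∂_2: C_2 → C_1 maps a triangle to the signed sum of its edges. For instance
  ∂[0,8,9] = [8,9] − [0,9] + [0,8].
The 13×1 boundary matrix has rank 1 and Smith normal form diag(1).

Reading off H_k = ker ∂_k / im ∂_{k+1}:

  H_0: rank C_0 − rank ∂_1 = 10 − 9 = 1, and the invariant factors of ∂_1 are all 1, so H_0 ≅ Z.
  H_1: rank ker ∂_1 − rank ∂_2 = (13 − 9) − 1 = 3, and the invariant factors of ∂_2 are all 1, so H_1 ≅ Z^3.
  H_2: rank ker ∂_2 − rank ∂_3 = (1 − 1) − 0 = 0, and there is no ∂_3, so H_2 ≅ 0.

Hence the Betti numbers are b_0 = 1, b_1 = 3, b_2 = 0.

b_0 = 1, b_1 = 3, b_2 = 0.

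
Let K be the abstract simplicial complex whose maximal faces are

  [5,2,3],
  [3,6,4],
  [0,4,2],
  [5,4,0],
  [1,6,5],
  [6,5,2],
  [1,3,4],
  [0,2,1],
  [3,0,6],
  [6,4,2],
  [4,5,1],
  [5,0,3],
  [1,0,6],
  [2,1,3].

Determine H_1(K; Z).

K has 7 vertices, 21 edges, 14 triangles.
rank ∂_1 = 6, rank ∂_2 = 13 ⇒ b_1 = 21 − 6 − 13 = 2; all invariant factors of ∂_2 are 1 so no torsion. So H_1 ≅ Z^2.

H_1 ≅ Z^2.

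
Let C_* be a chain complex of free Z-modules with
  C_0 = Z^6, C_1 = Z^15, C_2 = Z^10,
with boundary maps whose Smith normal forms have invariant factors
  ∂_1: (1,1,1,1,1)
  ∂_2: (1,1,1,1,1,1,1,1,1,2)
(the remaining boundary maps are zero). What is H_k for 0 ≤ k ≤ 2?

H_0 ≅ Z,  H_1 ≅ Z_2,  H_2 = 0.

H_0: b_0 = 6 − 0 − 5 = 1; torsion from ∂_1 factors > 1: none. So H_0 ≅ Z.
H_1: b_1 = 15 − 5 − 10 = 0; torsion from ∂_2 factors > 1: [2]. So H_1 ≅ Z_2.
H_2: b_2 = 10 − 10 − 0 = 0; torsion from ∂_3 factors > 1: none. So H_2 ≅ 0.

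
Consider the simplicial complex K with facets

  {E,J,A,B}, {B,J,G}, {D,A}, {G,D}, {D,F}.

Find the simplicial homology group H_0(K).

H_0 ≅ Z.

We work with the vertex ordering A < B < D < E < F < G < J. The simplices of K, each written with vertices in increasing order, are:

  0-simplices (7): A, B, D, E, F, G, J
  1-simplices (11): AB, AD, AE, AJ, BE, BG, BJ, DF, DG, EJ, GJ
  2-simplices (5): ABE, ABJ, AEJ, BEJ, BGJ
  3-simplices (1): ABEJ

Hence C_0 ≅ Z^7, C_1 ≅ Z^11, C_2 ≅ Z^5, C_3 ≅ Z^1.

∂_1: C_1 → C_0 maps an edge to its endpoints' difference, ∂[p,q] = q − p. For instance
  ∂BJ = J − B.
The resulting 7×11 matrix has rank 6, and its Smith normal form has invariant factors (1,1,1,1,1,1).

Boundary ∂_2: C_2 → C_1 acts by ∂[p,q,r] = [q,r] − [p,r] + [p,q]. For instance
  ∂BGJ = GJ − BJ + BG,
  ∂AEJ = EJ − AJ + AE.
This gives a 11×5 integer matrix of rank 4; reducing to Smith normal form yields diagonal entries (1,1,1,1).

∂_3: C_3 → C_2 sends each 3-simplex σ to the alternating sum Σ_i (−1)^i (σ with its i-th vertex removed). For instance
  ∂ABEJ = BEJ − AEJ + ABJ − ABE.
The 5×1 boundary matrix has rank 1 and Smith normal form diag(1).

Now H_k = ker ∂_k / im ∂_{k+1}, so:

  H_0: rank C_0 − rank ∂_1 = 7 − 6 = 1, and the invariant factors of ∂_1 are all 1, so H_0 = Z.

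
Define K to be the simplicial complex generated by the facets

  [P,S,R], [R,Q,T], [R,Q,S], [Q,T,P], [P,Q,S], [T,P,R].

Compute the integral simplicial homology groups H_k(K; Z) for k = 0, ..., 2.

We work with the vertex ordering P < Q < R < S < T. The simplices of K, each written with vertices in increasing order, are:

  0-simplices (5): P, Q, R, S, T
  1-simplices (9): PQ, PR, PS, PT, QR, QS, QT, RS, RT
  2-simplices (6): PQS, PQT, PRS, PRT, QRS, QRT

so the chain groups are C_0 ≅ Z^5, C_1 ≅ Z^9, C_2 ≅ Z^6.

∂_1: C_1 → C_0 maps an edge to its endpoints' difference, ∂[p,q] = q − p.
As a 5×9 matrix over Z this has rank 4, with invariant factors (1,1,1,1).

The boundary map ∂_2: C_2 → C_1 maps a triangle to the signed sum of its edges. For instance
  ∂PRT = RT − PT + PR,
  ∂QRT = RT − QT + QR.
This gives a 9×6 integer matrix of rank 5; reducing to Smith normal form yields diagonal entries (1,1,1,1,1).

Reading off H_k = ker ∂_k / im ∂_{k+1}:

  H_0: rank C_0 − rank ∂_1 = 5 − 4 = 1, and the invariant factors of ∂_1 are all 1, so H_0 = Z.
  H_1: rank ker ∂_1 − rank ∂_2 = (9 − 4) − 5 = 0, and the invariant factors of ∂_2 are all 1, so H_1 = 0.
  H_2: rank ker ∂_2 − rank ∂_3 = (6 − 5) − 0 = 1, and there is no ∂_3, so H_2 = Z.

As a check, the Euler characteristic is 5 − 9 + 6 = 2, which agrees with 1 − 0 + 1 = 2.

H_0 ≅ Z,  H_1 = 0,  H_2 ≅ Z.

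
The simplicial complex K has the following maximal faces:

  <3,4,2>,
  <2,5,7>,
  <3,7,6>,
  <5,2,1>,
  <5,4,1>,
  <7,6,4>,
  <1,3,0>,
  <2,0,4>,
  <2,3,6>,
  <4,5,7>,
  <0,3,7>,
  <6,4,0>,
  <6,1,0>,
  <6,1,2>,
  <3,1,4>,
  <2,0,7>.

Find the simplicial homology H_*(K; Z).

K has 8 vertices, 24 edges, 16 triangles.
rank ∂_0 = 0, rank ∂_1 = 7 ⇒ b_0 = 8 − 0 − 7 = 1; all invariant factors of ∂_1 are 1 so no torsion. So H_0 = Z.
rank ∂_1 = 7, rank ∂_2 = 15 ⇒ b_1 = 24 − 7 − 15 = 2; all invariant factors of ∂_2 are 1 so no torsion. So H_1 = Z^2.
rank ∂_2 = 15, rank ∂_3 = 0 ⇒ b_2 = 16 − 15 − 0 = 1. So H_2 = Z.

H_0 ≅ Z,  H_1 ≅ Z^2,  H_2 ≅ Z.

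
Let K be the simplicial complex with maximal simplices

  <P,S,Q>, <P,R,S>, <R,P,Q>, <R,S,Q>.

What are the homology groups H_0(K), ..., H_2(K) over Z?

Fix the vertex order P < Q < R < S and write every simplex with vertices in increasing order. Then dim K = 2 and the simplices of K are:

  0-simplices (4): P, Q, R, S
  1-simplices (6): PQ, PR, PS, QR, QS, RS
  2-simplices (4): PQR, PQS, PRS, QRS

Hence C_0 ≅ Z^4, C_1 ≅ Z^6, C_2 ≅ Z^4.

The boundary map ∂_1: C_1 → C_0 maps an edge to its endpoints' difference, ∂[p,q] = q − p. For instance
  ∂PQ = Q − P.
As a 4×6 matrix over Z this has rank 3, with invariant factors (1,1,1).

Boundary ∂_2: C_2 → C_1 sends each 2-simplex [p,q,r] to [q,r] − [p,r] + [p,q]. For instance
  ∂PRS = RS − PS + PR,
  ∂QRS = RS − QS + QR.
This gives a 6×4 integer matrix of rank 3; reducing to Smith normal form yields diagonal entries (1,1,1).

Computing H_k = (kernel of ∂_k) / (image of ∂_{k+1}):

  H_0: rank C_0 − rank ∂_1 = 4 − 3 = 1, and the invariant factors of ∂_1 are all 1, so H_0 = Z.
  H_1: rank ker ∂_1 − rank ∂_2 = (6 − 3) − 3 = 0, and the invariant factors of ∂_2 are all 1, so H_1 = 0.
  H_2: rank ker ∂_2 − rank ∂_3 = (4 − 3) − 0 = 1, and there is no ∂_3, so H_2 = Z.

(K is a triangulation of the 2-sphere S^2.)

H_0 = Z,  H_1 = 0,  H_2 = Z.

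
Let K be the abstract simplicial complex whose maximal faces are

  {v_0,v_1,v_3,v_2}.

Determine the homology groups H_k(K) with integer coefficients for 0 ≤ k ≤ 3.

We work with the vertex ordering v_0 < v_1 < v_2 < v_3. The simplices of K, each written with vertices in increasing order, are:

  0-simplices (4): [v_0], [v_1], [v_2], [v_3]
  1-simplices (6): [v_0,v_1], [v_0,v_2], [v_0,v_3], [v_1,v_2], [v_1,v_3], [v_2,v_3]
  2-simplices (4): [v_0,v_1,v_2], [v_0,v_1,v_3], [v_0,v_2,v_3], [v_1,v_2,v_3]
  3-simplices (1): [v_0,v_1,v_2,v_3]

Hence C_0 ≅ Z^4, C_1 ≅ Z^6, C_2 ≅ Z^4, C_3 ≅ Z^1.

Boundary ∂_1: C_1 → C_0 maps an edge to its endpoints' difference, ∂[p,q] = q − p.
The 4×6 boundary matrix has rank 3 and Smith normal form diag(1,1,1).

Boundary ∂_2: C_2 → C_1 acts by ∂[p,q,r] = [q,r] − [p,r] + [p,q]. For instance
  ∂[v_0,v_1,v_2] = [v_1,v_2] − [v_0,v_2] + [v_0,v_1],
  ∂[v_1,v_2,v_3] = [v_2,v_3] − [v_1,v_3] + [v_1,v_2].
This gives a 6×4 integer matrix of rank 3; reducing to Smith normal form yields diagonal entries (1,1,1).

∂_3: C_3 → C_2 sends each 3-simplex σ to the alternating sum Σ_i (−1)^i (σ with its i-th vertex removed). For instance
  ∂[v_0,v_1,v_2,v_3] = [v_1,v_2,v_3] − [v_0,v_2,v_3] + [v_0,v_1,v_3] − [v_0,v_1,v_2].
The resulting 4×1 matrix has rank 1, and its Smith normal form has invariant factors (1).

Reading off H_k = ker ∂_k / im ∂_{k+1}:

  H_0: rank C_0 − rank ∂_1 = 4 − 3 = 1, and the invariant factors of ∂_1 are all 1, so H_0 ≅ Z.
  H_1: rank ker ∂_1 − rank ∂_2 = (6 − 3) − 3 = 0, and the invariant factors of ∂_2 are all 1, so H_1 ≅ 0.
  H_2: rank ker ∂_2 − rank ∂_3 = (4 − 3) − 1 = 0, and the invariant factors of ∂_3 are all 1, so H_2 ≅ 0.
  H_3: rank ker ∂_3 − rank ∂_4 = (1 − 1) − 0 = 0, and there is no ∂_4, so H_3 ≅ 0.

As a check, the Euler characteristic is 4 − 6 + 4 − 1 = 1, which agrees with 1 − 0 + 0 − 0 = 1.

H_0 = Z,  H_1 = 0,  H_2 = 0,  H_3 = 0.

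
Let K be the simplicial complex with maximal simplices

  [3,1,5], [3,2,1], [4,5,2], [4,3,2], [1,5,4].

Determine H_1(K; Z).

K has 5 vertices, 10 edges, 5 triangles.
rank ∂_1 = 4, rank ∂_2 = 5 ⇒ b_1 = 10 − 4 − 5 = 1; all invariant factors of ∂_2 are 1 so no torsion. So H_1 = Z.

H_1 = Z.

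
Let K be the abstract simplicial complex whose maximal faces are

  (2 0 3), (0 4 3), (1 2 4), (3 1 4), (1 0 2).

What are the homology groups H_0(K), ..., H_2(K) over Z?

H_0 ≅ Z,  H_1 ≅ Z,  H_2 = 0.

Fix the vertex order 0 < 1 < 2 < 3 < 4 and write every simplex with vertices in increasing order. Then dim K = 2 and the simplices of K are:

  0-simplices (5): [0], [1], [2], [3], [4]
  1-simplices (10): [0,1], [0,2], [0,3], [0,4], [1,2], [1,3], [1,4], [2,3], [2,4], [3,4]
  2-simplices (5): [0,1,2], [0,2,3], [0,3,4], [1,2,4], [1,3,4]

Hence C_0 ≅ Z^5, C_1 ≅ Z^10, C_2 ≅ Z^5.

The boundary map ∂_1: C_1 → C_0 sends each edge [p,q] (with p < q) to q − p.
This gives a 5×10 integer matrix of rank 4; reducing to Smith normal form yields diagonal entries (1,1,1,1).

The boundary map ∂_2: C_2 → C_1 acts by ∂[p,q,r] = [q,r] − [p,r] + [p,q]. For instance
  ∂[0,2,3] = [2,3] − [0,3] + [0,2],
  ∂[1,3,4] = [3,4] − [1,4] + [1,3].
The 10×5 boundary matrix has rank 5 and Smith normal form diag(1,1,1,1,1).

From H_k ≅ ker(∂_k) / im(∂_{k+1}) we obtain:

  H_0: rank C_0 − rank ∂_1 = 5 − 4 = 1, and the invariant factors of ∂_1 are all 1, so H_0 = Z.
  H_1: rank ker ∂_1 − rank ∂_2 = (10 − 4) − 5 = 1, and the invariant factors of ∂_2 are all 1, so H_1 = Z.
  H_2: rank ker ∂_2 − rank ∂_3 = (5 − 5) − 0 = 0, and there is no ∂_3, so H_2 = 0.

As a check, the Euler characteristic is 5 − 10 + 5 = 0, which agrees with 1 − 1 + 0 = 0.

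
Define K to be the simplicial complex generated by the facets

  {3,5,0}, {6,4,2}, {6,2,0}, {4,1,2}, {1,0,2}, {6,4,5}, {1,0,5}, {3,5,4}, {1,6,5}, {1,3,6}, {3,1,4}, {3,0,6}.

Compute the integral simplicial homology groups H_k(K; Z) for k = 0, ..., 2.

K has 7 vertices, 18 edges, 12 triangles.
rank ∂_0 = 0, rank ∂_1 = 6 ⇒ b_0 = 7 − 0 − 6 = 1; all invariant factors of ∂_1 are 1 so no torsion. So H_0 = Z.
rank ∂_1 = 6, rank ∂_2 = 12 ⇒ b_1 = 18 − 6 − 12 = 0; ∂_2 has invariant factor(s) [2] giving torsion. So H_1 = Z/2.
rank ∂_2 = 12, rank ∂_3 = 0 ⇒ b_2 = 12 − 12 − 0 = 0. So H_2 = 0.

H_0 ≅ Z,  H_1 ≅ Z/2,  H_2 = 0.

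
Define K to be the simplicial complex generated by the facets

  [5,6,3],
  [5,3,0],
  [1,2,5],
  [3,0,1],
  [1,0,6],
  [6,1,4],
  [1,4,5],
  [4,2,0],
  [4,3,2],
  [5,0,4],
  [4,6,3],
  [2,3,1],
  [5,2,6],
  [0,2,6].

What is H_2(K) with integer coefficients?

Fix the vertex order 0 < 1 < 2 < 3 < 4 < 5 < 6 and write every simplex with vertices in increasing order. Then dim K = 2 and the simplices of K are:

  0-simplices (7): [0], [1], [2], [3], [4], [5], [6]
  1-simplices (21): [0,1], [0,2], [0,3], [0,4], [0,5], [0,6], [1,2], [1,3], [1,4], [1,5], [1,6], [2,3], [2,4], [2,5], [2,6], [3,4], [3,5], [3,6], [4,5], [4,6], [5,6]
  2-simplices (14): [0,1,3], [0,1,6], [0,2,4], [0,2,6], [0,3,5], [0,4,5], [1,2,3], [1,2,5], [1,4,5], [1,4,6], [2,3,4], [2,5,6], [3,4,6], [3,5,6]

Hence C_0 ≅ Z^7, C_1 ≅ Z^21, C_2 ≅ Z^14.

∂_1: C_1 → C_0 is given by ∂[p,q] = [q] − [p]. For instance
  ∂[1,4] = [4] − [1].
As a 7×21 matrix over Z this has rank 6, with invariant factors (1,1,1,1,1,1).

Boundary ∂_2: C_2 → C_1 sends each 2-simplex [p,q,r] to [q,r] − [p,r] + [p,q]. For instance
  ∂[2,3,4] = [3,4] − [2,4] + [2,3],
  ∂[1,2,5] = [2,5] − [1,5] + [1,2].
The 21×14 boundary matrix has rank 13 and Smith normal form diag(1,1,1,1,1,1,1,1,1,1,1,1,1).

From H_k ≅ ker(∂_k) / im(∂_{k+1}) we obtain:

  H_2: rank ker ∂_2 − rank ∂_3 = (14 − 13) − 0 = 1, and there is no ∂_3, so H_2 ≅ Z.

H_2 = Z.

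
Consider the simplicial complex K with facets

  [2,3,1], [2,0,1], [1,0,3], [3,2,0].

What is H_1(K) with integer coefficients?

K has 4 vertices, 6 edges, 4 triangles.
rank ∂_1 = 3, rank ∂_2 = 3 ⇒ b_1 = 6 − 3 − 3 = 0; all invariant factors of ∂_2 are 1 so no torsion. So H_1 ≅ 0.

H_1 = 0.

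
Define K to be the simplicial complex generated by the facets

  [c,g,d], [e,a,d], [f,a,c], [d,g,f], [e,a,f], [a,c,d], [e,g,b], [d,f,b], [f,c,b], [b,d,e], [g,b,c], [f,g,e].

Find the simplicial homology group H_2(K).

Fix the vertex order a < b < c < d < e < f < g and write every simplex with vertices in increasing order. Then dim K = 2 and the simplices of K are:

  0-simplices (7): a, b, c, d, e, f, g
  1-simplices (18): ac, ad, ae, af, bc, bd, be, bf, bg, cd, cf, cg, de, df, dg, ef, eg, fg
  2-simplices (12): acd, acf, ade, aef, bcf, bcg, bde, bdf, beg, cdg, dfg, efg

so the chain groups are C_0 ≅ Z^7, C_1 ≅ Z^18, C_2 ≅ Z^12.

The boundary map ∂_1: C_1 → C_0 sends each edge [p,q] (with p < q) to q − p. For instance
  ∂cd = d − c.
This gives a 7×18 integer matrix of rank 6; reducing to Smith normal form yields diagonal entries (1,1,1,1,1,1).

∂_2: C_2 → C_1 maps a triangle to the signed sum of its edges. For instance
  ∂cdg = dg − cg + cd,
  ∂bcg = cg − bg + bc.
As a 18×12 matrix over Z this has rank 12, with invariant factors (1,1,1,1,1,1,1,1,1,1,1,2).

Computing H_k = (kernel of ∂_k) / (image of ∂_{k+1}):

  H_2: rank ker ∂_2 − rank ∂_3 = (12 − 12) − 0 = 0, and there is no ∂_3, so H_2 = 0.

H_2 = 0.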